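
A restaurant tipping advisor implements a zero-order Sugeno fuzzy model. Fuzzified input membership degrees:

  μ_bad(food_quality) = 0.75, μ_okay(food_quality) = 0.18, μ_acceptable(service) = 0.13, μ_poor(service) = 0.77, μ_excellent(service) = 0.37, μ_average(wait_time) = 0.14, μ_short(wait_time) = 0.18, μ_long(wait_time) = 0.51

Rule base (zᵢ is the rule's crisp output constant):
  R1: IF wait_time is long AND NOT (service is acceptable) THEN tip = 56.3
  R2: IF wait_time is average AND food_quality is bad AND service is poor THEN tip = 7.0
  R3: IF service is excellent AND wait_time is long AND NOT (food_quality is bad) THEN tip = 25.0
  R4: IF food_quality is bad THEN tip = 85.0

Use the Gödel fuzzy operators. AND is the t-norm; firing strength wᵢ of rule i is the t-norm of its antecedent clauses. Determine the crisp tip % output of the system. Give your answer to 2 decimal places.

60.42

R1 (z=56.3): long=0.51, ¬acceptable=1−0.13=0.87; AND[min(a, b)] → w = 0.51
R2 (z=7.0): average=0.14, bad=0.75, poor=0.77; AND[min(a, b)] → w = 0.14
R3 (z=25.0): excellent=0.37, long=0.51, ¬bad=1−0.75=0.25; AND[min(a, b)] → w = 0.25
R4 (z=85.0): bad=0.75 → w = 0.75
Weighted average = (0.51·56.3 + 0.14·7.0 + 0.25·25.0 + 0.75·85.0) / (0.51 + 0.14 + 0.25 + 0.75)
  = 99.6930 / 1.6500 = 60.42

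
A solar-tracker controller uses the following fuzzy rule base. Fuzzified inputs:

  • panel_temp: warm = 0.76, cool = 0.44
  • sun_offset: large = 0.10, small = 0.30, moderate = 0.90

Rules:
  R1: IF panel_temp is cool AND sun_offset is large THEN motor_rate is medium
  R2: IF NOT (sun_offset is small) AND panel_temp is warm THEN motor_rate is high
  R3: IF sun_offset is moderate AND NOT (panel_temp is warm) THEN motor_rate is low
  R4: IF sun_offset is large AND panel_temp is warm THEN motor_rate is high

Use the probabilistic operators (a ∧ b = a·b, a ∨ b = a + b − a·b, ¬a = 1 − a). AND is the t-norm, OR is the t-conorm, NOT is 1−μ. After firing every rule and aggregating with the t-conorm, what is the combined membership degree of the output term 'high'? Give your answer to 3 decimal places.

0.568

R1: cool=0.44, large=0.10; AND[a·b] → w = 0.0440
R2: ¬small=1−0.30=0.70, warm=0.76; AND[a·b] → w = 0.5320
R3: moderate=0.90, ¬warm=1−0.76=0.24; AND[a·b] → w = 0.2160
R4: large=0.10, warm=0.76; AND[a·b] → w = 0.0760
Rules with consequent 'high': {R2, R4} → strengths 0.5320, 0.0760
Aggregate via t-conorm [a + b − a·b]: 0.5676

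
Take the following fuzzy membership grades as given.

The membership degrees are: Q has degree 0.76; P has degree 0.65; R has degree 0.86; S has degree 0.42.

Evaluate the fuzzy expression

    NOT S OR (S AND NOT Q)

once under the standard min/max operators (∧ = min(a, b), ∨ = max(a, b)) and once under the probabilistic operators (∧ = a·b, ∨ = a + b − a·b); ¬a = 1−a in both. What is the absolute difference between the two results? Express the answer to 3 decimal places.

Under standard min/max:
  NOT S = 1 − 0.42 = 0.58
  NOT Q = 1 − 0.76 = 0.24
  S AND NOT Q = min(a, b) on (0.42, 0.24) = 0.24
  NOT S OR (S AND NOT Q) = max(a, b) on (0.58, 0.24) = 0.58
  → value = 0.5800
Under probabilistic:
  NOT S = 1 − 0.4200 = 0.5800
  NOT Q = 1 − 0.7600 = 0.2400
  S AND NOT Q = a·b on (0.4200, 0.2400) = 0.1008
  NOT S OR (S AND NOT Q) = a + b − a·b on (0.5800, 0.1008) = 0.6223
  → value = 0.6223
|0.5800 − 0.6223| = 0.042

0.042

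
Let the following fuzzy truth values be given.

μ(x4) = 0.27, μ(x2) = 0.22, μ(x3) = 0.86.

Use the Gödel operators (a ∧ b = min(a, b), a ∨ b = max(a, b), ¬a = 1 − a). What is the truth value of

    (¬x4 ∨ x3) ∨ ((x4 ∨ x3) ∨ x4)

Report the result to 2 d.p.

0.86

¬x4 = 1 − 0.27 = 0.73
¬x4 ∨ x3 = max(a, b) on (0.73, 0.86) = 0.86
x4 ∨ x3 = max(a, b) on (0.27, 0.86) = 0.86
(x4 ∨ x3) ∨ x4 = max(a, b) on (0.86, 0.27) = 0.86
(¬x4 ∨ x3) ∨ ((x4 ∨ x3) ∨ x4) = max(a, b) on (0.86, 0.86) = 0.86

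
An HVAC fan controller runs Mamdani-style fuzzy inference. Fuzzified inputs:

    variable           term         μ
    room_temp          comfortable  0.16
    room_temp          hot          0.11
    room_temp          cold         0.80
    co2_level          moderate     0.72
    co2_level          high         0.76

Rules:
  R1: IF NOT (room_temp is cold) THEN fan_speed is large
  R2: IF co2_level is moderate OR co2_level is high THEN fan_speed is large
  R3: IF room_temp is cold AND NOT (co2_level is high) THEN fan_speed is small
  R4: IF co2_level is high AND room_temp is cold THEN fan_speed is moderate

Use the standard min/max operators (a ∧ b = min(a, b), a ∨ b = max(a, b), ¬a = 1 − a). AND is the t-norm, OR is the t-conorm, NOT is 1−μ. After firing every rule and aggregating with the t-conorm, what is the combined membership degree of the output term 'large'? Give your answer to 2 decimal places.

0.76

R1: ¬cold=1−0.80=0.20 → w = 0.20
R2: moderate=0.72, high=0.76; OR[max(a, b)] → w = 0.76
R3: cold=0.80, ¬high=1−0.76=0.24; AND[min(a, b)] → w = 0.24
R4: high=0.76, cold=0.80; AND[min(a, b)] → w = 0.76
Rules with consequent 'large': {R1, R2} → strengths 0.20, 0.76
Aggregate via t-conorm [max(a, b)]: 0.76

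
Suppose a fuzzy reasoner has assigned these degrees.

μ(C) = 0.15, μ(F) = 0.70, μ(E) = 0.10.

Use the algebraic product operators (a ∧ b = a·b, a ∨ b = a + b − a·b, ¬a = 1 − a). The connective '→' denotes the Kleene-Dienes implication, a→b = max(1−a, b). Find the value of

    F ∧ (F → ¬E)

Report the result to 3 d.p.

0.630

¬E = 1 − 0.1000 = 0.9000
F → ¬E  [Kleene-Dienes: max(1−a, b)] with a=0.7000, b=0.9000 → 0.9000
F ∧ (F → ¬E) = a·b on (0.7000, 0.9000) = 0.6300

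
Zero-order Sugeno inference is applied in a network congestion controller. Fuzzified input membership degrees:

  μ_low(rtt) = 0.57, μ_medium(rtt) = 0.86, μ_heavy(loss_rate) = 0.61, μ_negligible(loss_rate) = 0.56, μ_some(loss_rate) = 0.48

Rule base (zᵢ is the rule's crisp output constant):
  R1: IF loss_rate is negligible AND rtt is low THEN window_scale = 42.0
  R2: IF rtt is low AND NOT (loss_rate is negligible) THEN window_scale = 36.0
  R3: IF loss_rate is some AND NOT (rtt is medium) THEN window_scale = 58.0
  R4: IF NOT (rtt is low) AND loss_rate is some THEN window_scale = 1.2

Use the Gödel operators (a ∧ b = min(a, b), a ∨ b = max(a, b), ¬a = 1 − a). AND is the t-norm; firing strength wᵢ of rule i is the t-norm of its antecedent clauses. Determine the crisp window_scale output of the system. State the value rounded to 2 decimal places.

R1 (z=42.0): negligible=0.56, low=0.57; AND[min(a, b)] → w = 0.56
R2 (z=36.0): low=0.57, ¬negligible=1−0.56=0.44; AND[min(a, b)] → w = 0.44
R3 (z=58.0): some=0.48, ¬medium=1−0.86=0.14; AND[min(a, b)] → w = 0.14
R4 (z=1.2): ¬low=1−0.57=0.43, some=0.48; AND[min(a, b)] → w = 0.43
Weighted average = (0.56·42.0 + 0.44·36.0 + 0.14·58.0 + 0.43·1.2) / (0.56 + 0.44 + 0.14 + 0.43)
  = 47.9960 / 1.5700 = 30.57

30.57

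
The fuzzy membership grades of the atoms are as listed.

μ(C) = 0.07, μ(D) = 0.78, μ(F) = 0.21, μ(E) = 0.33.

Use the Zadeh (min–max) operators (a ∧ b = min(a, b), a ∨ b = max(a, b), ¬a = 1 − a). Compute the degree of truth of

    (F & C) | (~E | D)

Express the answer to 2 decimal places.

F & C = min(a, b) on (0.21, 0.07) = 0.07
~E = 1 − 0.33 = 0.67
~E | D = max(a, b) on (0.67, 0.78) = 0.78
(F & C) | (~E | D) = max(a, b) on (0.07, 0.78) = 0.78

0.78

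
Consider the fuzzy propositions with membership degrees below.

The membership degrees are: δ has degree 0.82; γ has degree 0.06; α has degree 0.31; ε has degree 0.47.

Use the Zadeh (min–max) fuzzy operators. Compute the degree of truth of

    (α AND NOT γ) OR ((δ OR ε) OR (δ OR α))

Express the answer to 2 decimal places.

NOT γ = 1 − 0.06 = 0.94
α AND NOT γ = min(a, b) on (0.31, 0.94) = 0.31
δ OR ε = max(a, b) on (0.82, 0.47) = 0.82
δ OR α = max(a, b) on (0.82, 0.31) = 0.82
(δ OR ε) OR (δ OR α) = max(a, b) on (0.82, 0.82) = 0.82
(α AND NOT γ) OR ((δ OR ε) OR (δ OR α)) = max(a, b) on (0.31, 0.82) = 0.82

0.82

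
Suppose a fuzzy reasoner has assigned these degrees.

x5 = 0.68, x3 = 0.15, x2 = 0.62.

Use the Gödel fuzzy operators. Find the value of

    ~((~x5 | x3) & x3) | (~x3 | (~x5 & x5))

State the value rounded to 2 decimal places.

~x5 = 1 − 0.68 = 0.32
~x5 | x3 = max(a, b) on (0.32, 0.15) = 0.32
(~x5 | x3) & x3 = min(a, b) on (0.32, 0.15) = 0.15
~((~x5 | x3) & x3) = 1 − 0.15 = 0.85
~x3 = 1 − 0.15 = 0.85
~x5 = 1 − 0.68 = 0.32
~x5 & x5 = min(a, b) on (0.32, 0.68) = 0.32
~x3 | (~x5 & x5) = max(a, b) on (0.85, 0.32) = 0.85
~((~x5 | x3) & x3) | (~x3 | (~x5 & x5)) = max(a, b) on (0.85, 0.85) = 0.85

0.85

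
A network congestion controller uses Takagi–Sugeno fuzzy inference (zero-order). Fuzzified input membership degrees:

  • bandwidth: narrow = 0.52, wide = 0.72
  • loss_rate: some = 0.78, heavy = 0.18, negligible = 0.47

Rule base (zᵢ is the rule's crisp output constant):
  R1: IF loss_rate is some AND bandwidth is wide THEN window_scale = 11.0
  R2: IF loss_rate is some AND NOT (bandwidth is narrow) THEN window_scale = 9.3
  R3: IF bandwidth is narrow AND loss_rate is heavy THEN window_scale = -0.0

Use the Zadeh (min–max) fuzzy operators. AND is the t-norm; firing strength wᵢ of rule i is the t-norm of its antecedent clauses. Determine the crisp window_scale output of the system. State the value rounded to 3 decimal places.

8.974

R1 (z=11.0): some=0.78, wide=0.72; AND[min(a, b)] → w = 0.72
R2 (z=9.3): some=0.78, ¬narrow=1−0.52=0.48; AND[min(a, b)] → w = 0.48
R3 (z=-0.0): narrow=0.52, heavy=0.18; AND[min(a, b)] → w = 0.18
Weighted average = (0.72·11.0 + 0.48·9.3 + 0.18·-0.0) / (0.72 + 0.48 + 0.18)
  = 12.3840 / 1.3800 = 8.974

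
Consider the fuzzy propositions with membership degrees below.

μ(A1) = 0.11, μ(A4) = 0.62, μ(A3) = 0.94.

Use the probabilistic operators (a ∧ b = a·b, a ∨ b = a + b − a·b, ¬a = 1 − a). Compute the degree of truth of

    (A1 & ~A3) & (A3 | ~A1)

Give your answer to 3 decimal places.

~A3 = 1 − 0.9400 = 0.0600
A1 & ~A3 = a·b on (0.1100, 0.0600) = 0.0066
~A1 = 1 − 0.1100 = 0.8900
A3 | ~A1 = a + b − a·b on (0.9400, 0.8900) = 0.9934
(A1 & ~A3) & (A3 | ~A1) = a·b on (0.0066, 0.9934) = 0.0066

0.007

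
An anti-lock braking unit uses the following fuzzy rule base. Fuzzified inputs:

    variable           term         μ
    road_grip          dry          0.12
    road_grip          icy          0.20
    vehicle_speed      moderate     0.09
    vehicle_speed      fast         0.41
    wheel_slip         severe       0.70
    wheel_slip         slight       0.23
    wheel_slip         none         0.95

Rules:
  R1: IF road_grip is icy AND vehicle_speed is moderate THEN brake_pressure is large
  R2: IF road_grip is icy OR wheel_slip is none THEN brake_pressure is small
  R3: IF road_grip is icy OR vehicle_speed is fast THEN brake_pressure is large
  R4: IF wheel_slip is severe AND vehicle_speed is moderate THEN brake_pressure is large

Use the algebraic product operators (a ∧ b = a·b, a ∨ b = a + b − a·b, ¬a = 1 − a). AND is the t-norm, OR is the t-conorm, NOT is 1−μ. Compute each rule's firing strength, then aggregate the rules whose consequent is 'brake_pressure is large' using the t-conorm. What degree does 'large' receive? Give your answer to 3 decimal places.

R1: icy=0.20, moderate=0.09; AND[a·b] → w = 0.0180
R2: icy=0.20, none=0.95; OR[a + b − a·b] → w = 0.9600
R3: icy=0.20, fast=0.41; OR[a + b − a·b] → w = 0.5280
R4: severe=0.70, moderate=0.09; AND[a·b] → w = 0.0630
Rules with consequent 'large': {R1, R3, R4} → strengths 0.0180, 0.5280, 0.0630
Aggregate via t-conorm [a + b − a·b]: 0.5657

0.566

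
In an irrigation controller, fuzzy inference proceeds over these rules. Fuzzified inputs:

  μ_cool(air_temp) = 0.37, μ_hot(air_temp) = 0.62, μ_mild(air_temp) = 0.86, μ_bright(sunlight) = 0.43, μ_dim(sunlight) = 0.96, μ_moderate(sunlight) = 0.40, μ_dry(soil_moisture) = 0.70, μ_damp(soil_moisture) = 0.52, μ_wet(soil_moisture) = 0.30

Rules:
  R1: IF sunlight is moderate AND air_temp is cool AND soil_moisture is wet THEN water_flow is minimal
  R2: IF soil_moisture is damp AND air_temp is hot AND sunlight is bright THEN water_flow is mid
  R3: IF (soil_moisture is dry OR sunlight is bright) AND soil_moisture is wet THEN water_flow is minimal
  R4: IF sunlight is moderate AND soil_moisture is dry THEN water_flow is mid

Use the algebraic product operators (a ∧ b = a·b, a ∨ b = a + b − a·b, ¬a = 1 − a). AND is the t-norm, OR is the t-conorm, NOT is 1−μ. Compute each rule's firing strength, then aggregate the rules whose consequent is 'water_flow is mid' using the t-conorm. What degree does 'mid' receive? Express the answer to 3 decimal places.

0.380

R1: moderate=0.40, cool=0.37, wet=0.30; AND[a·b] → w = 0.0444
R2: damp=0.52, hot=0.62, bright=0.43; AND[a·b] → w = 0.1386
R3: (dry=0.70 OR bright=0.43) = 0.8290; AND[a·b] with wet=0.30 → w = 0.2487
R4: moderate=0.40, dry=0.70; AND[a·b] → w = 0.2800
Rules with consequent 'mid': {R2, R4} → strengths 0.1386, 0.2800
Aggregate via t-conorm [a + b − a·b]: 0.3798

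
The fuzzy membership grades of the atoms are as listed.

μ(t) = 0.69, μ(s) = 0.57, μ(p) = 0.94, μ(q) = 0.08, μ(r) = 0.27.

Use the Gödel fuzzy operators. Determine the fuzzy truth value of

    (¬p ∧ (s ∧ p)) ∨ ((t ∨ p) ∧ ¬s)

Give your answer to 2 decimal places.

0.43

¬p = 1 − 0.94 = 0.06
s ∧ p = min(a, b) on (0.57, 0.94) = 0.57
¬p ∧ (s ∧ p) = min(a, b) on (0.06, 0.57) = 0.06
t ∨ p = max(a, b) on (0.69, 0.94) = 0.94
¬s = 1 − 0.57 = 0.43
(t ∨ p) ∧ ¬s = min(a, b) on (0.94, 0.43) = 0.43
(¬p ∧ (s ∧ p)) ∨ ((t ∨ p) ∧ ¬s) = max(a, b) on (0.06, 0.43) = 0.43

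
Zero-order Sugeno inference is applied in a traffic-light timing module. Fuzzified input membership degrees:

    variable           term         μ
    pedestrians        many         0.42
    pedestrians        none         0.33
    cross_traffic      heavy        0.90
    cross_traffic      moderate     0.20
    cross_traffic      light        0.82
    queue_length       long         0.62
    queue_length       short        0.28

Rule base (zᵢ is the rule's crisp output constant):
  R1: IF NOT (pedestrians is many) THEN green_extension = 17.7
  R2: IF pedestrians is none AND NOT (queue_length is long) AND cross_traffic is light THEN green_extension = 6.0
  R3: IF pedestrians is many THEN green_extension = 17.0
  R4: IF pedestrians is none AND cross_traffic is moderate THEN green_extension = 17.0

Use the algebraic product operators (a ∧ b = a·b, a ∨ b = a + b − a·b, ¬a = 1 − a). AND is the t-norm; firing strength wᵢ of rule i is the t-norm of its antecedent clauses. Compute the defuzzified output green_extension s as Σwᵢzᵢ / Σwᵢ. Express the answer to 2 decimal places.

R1 (z=17.7): ¬many=1−0.42=0.58 → w = 0.5800
R2 (z=6.0): none=0.33, ¬long=1−0.62=0.38, light=0.82; AND[a·b] → w = 0.1028
R3 (z=17.0): many=0.42 → w = 0.4200
R4 (z=17.0): none=0.33, moderate=0.20; AND[a·b] → w = 0.0660
Weighted average = (0.5800·17.7 + 0.1028·6.0 + 0.4200·17.0 + 0.0660·17.0) / (0.5800 + 0.1028 + 0.4200 + 0.0660)
  = 19.1450 / 1.1688 = 16.38

16.38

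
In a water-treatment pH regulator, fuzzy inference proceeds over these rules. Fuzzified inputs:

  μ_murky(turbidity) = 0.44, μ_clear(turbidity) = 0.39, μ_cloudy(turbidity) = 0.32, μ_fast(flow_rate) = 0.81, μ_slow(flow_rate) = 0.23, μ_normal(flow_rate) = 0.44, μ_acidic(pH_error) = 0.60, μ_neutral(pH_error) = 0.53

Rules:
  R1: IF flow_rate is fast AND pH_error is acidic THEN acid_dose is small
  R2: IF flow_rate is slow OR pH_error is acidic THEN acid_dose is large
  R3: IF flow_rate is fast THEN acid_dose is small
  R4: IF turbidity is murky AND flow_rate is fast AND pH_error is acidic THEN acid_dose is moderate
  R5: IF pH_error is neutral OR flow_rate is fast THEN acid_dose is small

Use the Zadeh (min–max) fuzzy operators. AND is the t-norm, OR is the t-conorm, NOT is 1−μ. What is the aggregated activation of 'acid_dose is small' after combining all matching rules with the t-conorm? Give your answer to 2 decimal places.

0.81

R1: fast=0.81, acidic=0.60; AND[min(a, b)] → w = 0.60
R2: slow=0.23, acidic=0.60; OR[max(a, b)] → w = 0.60
R3: fast=0.81 → w = 0.81
R4: murky=0.44, fast=0.81, acidic=0.60; AND[min(a, b)] → w = 0.44
R5: neutral=0.53, fast=0.81; OR[max(a, b)] → w = 0.81
Rules with consequent 'small': {R1, R3, R5} → strengths 0.60, 0.81, 0.81
Aggregate via t-conorm [max(a, b)]: 0.81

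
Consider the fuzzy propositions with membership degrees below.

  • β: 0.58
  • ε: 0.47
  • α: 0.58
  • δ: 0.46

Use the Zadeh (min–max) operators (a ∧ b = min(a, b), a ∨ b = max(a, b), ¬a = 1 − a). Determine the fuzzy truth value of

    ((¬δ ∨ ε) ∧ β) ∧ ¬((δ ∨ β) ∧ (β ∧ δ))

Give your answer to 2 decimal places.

0.54

¬δ = 1 − 0.46 = 0.54
¬δ ∨ ε = max(a, b) on (0.54, 0.47) = 0.54
(¬δ ∨ ε) ∧ β = min(a, b) on (0.54, 0.58) = 0.54
δ ∨ β = max(a, b) on (0.46, 0.58) = 0.58
β ∧ δ = min(a, b) on (0.58, 0.46) = 0.46
(δ ∨ β) ∧ (β ∧ δ) = min(a, b) on (0.58, 0.46) = 0.46
¬((δ ∨ β) ∧ (β ∧ δ)) = 1 − 0.46 = 0.54
((¬δ ∨ ε) ∧ β) ∧ ¬((δ ∨ β) ∧ (β ∧ δ)) = min(a, b) on (0.54, 0.54) = 0.54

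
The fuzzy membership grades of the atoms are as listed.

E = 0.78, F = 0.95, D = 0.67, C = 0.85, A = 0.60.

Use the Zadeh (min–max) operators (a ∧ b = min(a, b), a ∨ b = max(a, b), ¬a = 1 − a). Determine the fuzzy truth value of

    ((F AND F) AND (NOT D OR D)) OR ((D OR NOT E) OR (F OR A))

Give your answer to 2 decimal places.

F AND F = min(a, b) on (0.95, 0.95) = 0.95
NOT D = 1 − 0.67 = 0.33
NOT D OR D = max(a, b) on (0.33, 0.67) = 0.67
(F AND F) AND (NOT D OR D) = min(a, b) on (0.95, 0.67) = 0.67
NOT E = 1 − 0.78 = 0.22
D OR NOT E = max(a, b) on (0.67, 0.22) = 0.67
F OR A = max(a, b) on (0.95, 0.60) = 0.95
(D OR NOT E) OR (F OR A) = max(a, b) on (0.67, 0.95) = 0.95
((F AND F) AND (NOT D OR D)) OR ((D OR NOT E) OR (F OR A)) = max(a, b) on (0.67, 0.95) = 0.95

0.95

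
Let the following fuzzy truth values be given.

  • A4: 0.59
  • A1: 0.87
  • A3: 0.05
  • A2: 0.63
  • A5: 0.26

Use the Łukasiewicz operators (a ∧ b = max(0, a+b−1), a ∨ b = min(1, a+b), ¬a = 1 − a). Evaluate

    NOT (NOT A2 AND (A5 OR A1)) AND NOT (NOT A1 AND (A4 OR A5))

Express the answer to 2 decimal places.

0.63

NOT A2 = 1 − 0.63 = 0.37
A5 OR A1 = min(1, a+b) on (0.26, 0.87) = 1.00
NOT A2 AND (A5 OR A1) = max(0, a+b−1) on (0.37, 1.00) = 0.37
NOT (NOT A2 AND (A5 OR A1)) = 1 − 0.37 = 0.63
NOT A1 = 1 − 0.87 = 0.13
A4 OR A5 = min(1, a+b) on (0.59, 0.26) = 0.85
NOT A1 AND (A4 OR A5) = max(0, a+b−1) on (0.13, 0.85) = 0.00
NOT (NOT A1 AND (A4 OR A5)) = 1 − 0.00 = 1.00
NOT (NOT A2 AND (A5 OR A1)) AND NOT (NOT A1 AND (A4 OR A5)) = max(0, a+b−1) on (0.63, 1.00) = 0.63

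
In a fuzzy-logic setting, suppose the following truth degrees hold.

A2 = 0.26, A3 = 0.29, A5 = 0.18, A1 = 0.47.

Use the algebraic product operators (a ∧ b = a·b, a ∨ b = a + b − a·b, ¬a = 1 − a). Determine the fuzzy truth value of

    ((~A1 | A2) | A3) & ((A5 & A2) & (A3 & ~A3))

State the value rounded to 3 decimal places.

~A1 = 1 − 0.4700 = 0.5300
~A1 | A2 = a + b − a·b on (0.5300, 0.2600) = 0.6522
(~A1 | A2) | A3 = a + b − a·b on (0.6522, 0.2900) = 0.7531
A5 & A2 = a·b on (0.1800, 0.2600) = 0.0468
~A3 = 1 − 0.2900 = 0.7100
A3 & ~A3 = a·b on (0.2900, 0.7100) = 0.2059
(A5 & A2) & (A3 & ~A3) = a·b on (0.0468, 0.2059) = 0.0096
((~A1 | A2) | A3) & ((A5 & A2) & (A3 & ~A3)) = a·b on (0.7531, 0.0096) = 0.0073

0.007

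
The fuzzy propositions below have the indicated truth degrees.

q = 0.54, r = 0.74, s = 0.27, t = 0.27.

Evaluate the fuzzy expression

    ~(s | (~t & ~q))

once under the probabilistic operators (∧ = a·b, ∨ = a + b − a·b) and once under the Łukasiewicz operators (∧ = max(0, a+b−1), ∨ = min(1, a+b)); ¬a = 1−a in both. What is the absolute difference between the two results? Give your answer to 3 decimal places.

Under probabilistic:
  ~t = 1 − 0.2700 = 0.7300
  ~q = 1 − 0.5400 = 0.4600
  ~t & ~q = a·b on (0.7300, 0.4600) = 0.3358
  s | (~t & ~q) = a + b − a·b on (0.2700, 0.3358) = 0.5151
  ~(s | (~t & ~q)) = 1 − 0.5151 = 0.4849
  → value = 0.4849
Under Łukasiewicz:
  ~t = 1 − 0.27 = 0.73
  ~q = 1 − 0.54 = 0.46
  ~t & ~q = max(0, a+b−1) on (0.73, 0.46) = 0.19
  s | (~t & ~q) = min(1, a+b) on (0.27, 0.19) = 0.46
  ~(s | (~t & ~q)) = 1 − 0.46 = 0.54
  → value = 0.5400
|0.4849 − 0.5400| = 0.055

0.055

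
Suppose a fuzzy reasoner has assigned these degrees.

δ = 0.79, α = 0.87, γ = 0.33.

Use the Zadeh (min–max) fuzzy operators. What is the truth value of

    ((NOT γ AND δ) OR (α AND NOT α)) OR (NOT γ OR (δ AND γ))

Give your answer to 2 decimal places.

NOT γ = 1 − 0.33 = 0.67
NOT γ AND δ = min(a, b) on (0.67, 0.79) = 0.67
NOT α = 1 − 0.87 = 0.13
α AND NOT α = min(a, b) on (0.87, 0.13) = 0.13
(NOT γ AND δ) OR (α AND NOT α) = max(a, b) on (0.67, 0.13) = 0.67
NOT γ = 1 − 0.33 = 0.67
δ AND γ = min(a, b) on (0.79, 0.33) = 0.33
NOT γ OR (δ AND γ) = max(a, b) on (0.67, 0.33) = 0.67
((NOT γ AND δ) OR (α AND NOT α)) OR (NOT γ OR (δ AND γ)) = max(a, b) on (0.67, 0.67) = 0.67

0.67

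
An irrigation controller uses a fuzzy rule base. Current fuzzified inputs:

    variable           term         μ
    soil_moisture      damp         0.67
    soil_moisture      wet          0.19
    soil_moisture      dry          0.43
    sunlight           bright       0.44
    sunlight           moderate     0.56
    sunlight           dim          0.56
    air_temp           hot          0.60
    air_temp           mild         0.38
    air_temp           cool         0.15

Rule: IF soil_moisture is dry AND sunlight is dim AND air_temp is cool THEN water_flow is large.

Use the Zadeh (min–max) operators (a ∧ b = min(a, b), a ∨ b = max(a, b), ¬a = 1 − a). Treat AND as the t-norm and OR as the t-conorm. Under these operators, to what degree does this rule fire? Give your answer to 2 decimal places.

0.15

firing strength: dry=0.43, dim=0.56, cool=0.15; AND[min(a, b)] → w = 0.15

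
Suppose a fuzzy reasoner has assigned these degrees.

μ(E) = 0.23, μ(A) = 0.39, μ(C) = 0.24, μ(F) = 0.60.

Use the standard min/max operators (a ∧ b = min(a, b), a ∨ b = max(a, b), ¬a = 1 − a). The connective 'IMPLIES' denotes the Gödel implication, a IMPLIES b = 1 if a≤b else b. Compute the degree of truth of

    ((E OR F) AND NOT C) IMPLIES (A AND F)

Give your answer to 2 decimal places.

0.39

E OR F = max(a, b) on (0.23, 0.60) = 0.60
NOT C = 1 − 0.24 = 0.76
(E OR F) AND NOT C = min(a, b) on (0.60, 0.76) = 0.60
A AND F = min(a, b) on (0.39, 0.60) = 0.39
((E OR F) AND NOT C) IMPLIES (A AND F)  [Gödel: 1 if a≤b else b] with a=0.60, b=0.39 → 0.39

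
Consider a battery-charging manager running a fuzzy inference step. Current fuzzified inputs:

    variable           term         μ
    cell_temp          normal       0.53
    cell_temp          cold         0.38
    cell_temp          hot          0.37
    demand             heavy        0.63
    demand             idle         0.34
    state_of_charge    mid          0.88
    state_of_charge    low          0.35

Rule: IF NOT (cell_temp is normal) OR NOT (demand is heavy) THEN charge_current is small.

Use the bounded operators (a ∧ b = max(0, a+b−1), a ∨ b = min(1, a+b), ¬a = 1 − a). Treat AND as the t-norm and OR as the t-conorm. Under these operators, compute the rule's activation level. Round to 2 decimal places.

firing strength: ¬normal=1−0.53=0.47, ¬heavy=1−0.63=0.37; OR[min(1, a+b)] → w = 0.84

0.84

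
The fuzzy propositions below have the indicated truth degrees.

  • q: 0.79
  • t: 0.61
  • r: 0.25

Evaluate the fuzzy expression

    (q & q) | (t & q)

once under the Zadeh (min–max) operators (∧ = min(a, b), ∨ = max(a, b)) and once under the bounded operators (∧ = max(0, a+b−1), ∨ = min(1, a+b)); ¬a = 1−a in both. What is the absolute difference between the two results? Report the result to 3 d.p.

Under Zadeh (min–max):
  q & q = min(a, b) on (0.79, 0.79) = 0.79
  t & q = min(a, b) on (0.61, 0.79) = 0.61
  (q & q) | (t & q) = max(a, b) on (0.79, 0.61) = 0.79
  → value = 0.7900
Under bounded:
  q & q = max(0, a+b−1) on (0.79, 0.79) = 0.58
  t & q = max(0, a+b−1) on (0.61, 0.79) = 0.40
  (q & q) | (t & q) = min(1, a+b) on (0.58, 0.40) = 0.98
  → value = 0.9800
|0.7900 − 0.9800| = 0.190

0.190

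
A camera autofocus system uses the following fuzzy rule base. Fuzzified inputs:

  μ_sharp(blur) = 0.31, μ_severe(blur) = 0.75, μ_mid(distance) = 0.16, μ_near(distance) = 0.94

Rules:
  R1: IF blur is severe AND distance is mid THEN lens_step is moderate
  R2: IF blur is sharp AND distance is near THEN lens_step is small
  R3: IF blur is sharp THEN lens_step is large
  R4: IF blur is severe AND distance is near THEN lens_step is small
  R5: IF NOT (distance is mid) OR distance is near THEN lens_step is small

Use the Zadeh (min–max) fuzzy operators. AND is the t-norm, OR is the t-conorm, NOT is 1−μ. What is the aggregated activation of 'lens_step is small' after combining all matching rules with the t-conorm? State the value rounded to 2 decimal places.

R1: severe=0.75, mid=0.16; AND[min(a, b)] → w = 0.16
R2: sharp=0.31, near=0.94; AND[min(a, b)] → w = 0.31
R3: sharp=0.31 → w = 0.31
R4: severe=0.75, near=0.94; AND[min(a, b)] → w = 0.75
R5: ¬mid=1−0.16=0.84, near=0.94; OR[max(a, b)] → w = 0.94
Rules with consequent 'small': {R2, R4, R5} → strengths 0.31, 0.75, 0.94
Aggregate via t-conorm [max(a, b)]: 0.94

0.94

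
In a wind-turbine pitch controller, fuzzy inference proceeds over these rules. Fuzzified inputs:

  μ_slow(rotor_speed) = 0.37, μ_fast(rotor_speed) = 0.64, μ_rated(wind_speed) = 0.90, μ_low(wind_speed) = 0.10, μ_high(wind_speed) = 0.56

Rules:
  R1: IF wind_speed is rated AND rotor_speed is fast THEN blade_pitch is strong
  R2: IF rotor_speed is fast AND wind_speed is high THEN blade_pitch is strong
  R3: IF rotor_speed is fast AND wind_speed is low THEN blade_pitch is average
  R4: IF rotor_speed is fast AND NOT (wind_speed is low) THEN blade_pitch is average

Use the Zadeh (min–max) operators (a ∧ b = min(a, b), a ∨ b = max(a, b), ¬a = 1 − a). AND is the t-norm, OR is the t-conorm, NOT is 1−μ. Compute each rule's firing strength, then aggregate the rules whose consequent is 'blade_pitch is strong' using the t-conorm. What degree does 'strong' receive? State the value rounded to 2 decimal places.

R1: rated=0.90, fast=0.64; AND[min(a, b)] → w = 0.64
R2: fast=0.64, high=0.56; AND[min(a, b)] → w = 0.56
R3: fast=0.64, low=0.10; AND[min(a, b)] → w = 0.10
R4: fast=0.64, ¬low=1−0.10=0.90; AND[min(a, b)] → w = 0.64
Rules with consequent 'strong': {R1, R2} → strengths 0.64, 0.56
Aggregate via t-conorm [max(a, b)]: 0.64

0.64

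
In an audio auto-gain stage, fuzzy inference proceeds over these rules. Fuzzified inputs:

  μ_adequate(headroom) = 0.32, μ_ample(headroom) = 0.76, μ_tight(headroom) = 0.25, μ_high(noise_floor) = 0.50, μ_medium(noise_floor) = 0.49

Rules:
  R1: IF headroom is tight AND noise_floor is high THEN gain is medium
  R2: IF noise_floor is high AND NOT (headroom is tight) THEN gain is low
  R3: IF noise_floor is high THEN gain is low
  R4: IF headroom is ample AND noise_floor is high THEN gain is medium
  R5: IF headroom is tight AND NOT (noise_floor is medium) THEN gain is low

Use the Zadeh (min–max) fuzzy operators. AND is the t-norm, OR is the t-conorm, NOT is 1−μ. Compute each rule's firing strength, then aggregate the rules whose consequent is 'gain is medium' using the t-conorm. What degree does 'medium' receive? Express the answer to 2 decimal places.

R1: tight=0.25, high=0.50; AND[min(a, b)] → w = 0.25
R2: high=0.50, ¬tight=1−0.25=0.75; AND[min(a, b)] → w = 0.50
R3: high=0.50 → w = 0.50
R4: ample=0.76, high=0.50; AND[min(a, b)] → w = 0.50
R5: tight=0.25, ¬medium=1−0.49=0.51; AND[min(a, b)] → w = 0.25
Rules with consequent 'medium': {R1, R4} → strengths 0.25, 0.50
Aggregate via t-conorm [max(a, b)]: 0.50

0.50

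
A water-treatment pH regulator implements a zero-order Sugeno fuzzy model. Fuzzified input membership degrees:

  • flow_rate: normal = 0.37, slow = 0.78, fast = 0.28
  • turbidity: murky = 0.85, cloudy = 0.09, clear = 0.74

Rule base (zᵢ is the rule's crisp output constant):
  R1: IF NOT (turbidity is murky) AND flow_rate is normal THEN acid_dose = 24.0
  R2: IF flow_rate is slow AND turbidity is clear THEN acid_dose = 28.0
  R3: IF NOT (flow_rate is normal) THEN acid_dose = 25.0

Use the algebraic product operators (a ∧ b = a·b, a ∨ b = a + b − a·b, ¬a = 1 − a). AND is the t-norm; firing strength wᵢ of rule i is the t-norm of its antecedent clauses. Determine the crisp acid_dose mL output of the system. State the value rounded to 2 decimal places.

26.33

R1 (z=24.0): ¬murky=1−0.85=0.15, normal=0.37; AND[a·b] → w = 0.0555
R2 (z=28.0): slow=0.78, clear=0.74; AND[a·b] → w = 0.5772
R3 (z=25.0): ¬normal=1−0.37=0.63 → w = 0.6300
Weighted average = (0.0555·24.0 + 0.5772·28.0 + 0.6300·25.0) / (0.0555 + 0.5772 + 0.6300)
  = 33.2436 / 1.2627 = 26.33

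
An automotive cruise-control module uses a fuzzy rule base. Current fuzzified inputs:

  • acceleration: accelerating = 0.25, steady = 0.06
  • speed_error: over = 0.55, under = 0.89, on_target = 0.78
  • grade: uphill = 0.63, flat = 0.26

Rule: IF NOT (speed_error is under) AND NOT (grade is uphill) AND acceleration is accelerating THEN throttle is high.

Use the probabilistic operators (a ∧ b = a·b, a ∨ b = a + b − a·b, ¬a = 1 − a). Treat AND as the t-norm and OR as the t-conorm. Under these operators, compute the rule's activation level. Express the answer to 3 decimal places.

0.010

firing strength: ¬under=1−0.89=0.11, ¬uphill=1−0.63=0.37, accelerating=0.25; AND[a·b] → w = 0.0102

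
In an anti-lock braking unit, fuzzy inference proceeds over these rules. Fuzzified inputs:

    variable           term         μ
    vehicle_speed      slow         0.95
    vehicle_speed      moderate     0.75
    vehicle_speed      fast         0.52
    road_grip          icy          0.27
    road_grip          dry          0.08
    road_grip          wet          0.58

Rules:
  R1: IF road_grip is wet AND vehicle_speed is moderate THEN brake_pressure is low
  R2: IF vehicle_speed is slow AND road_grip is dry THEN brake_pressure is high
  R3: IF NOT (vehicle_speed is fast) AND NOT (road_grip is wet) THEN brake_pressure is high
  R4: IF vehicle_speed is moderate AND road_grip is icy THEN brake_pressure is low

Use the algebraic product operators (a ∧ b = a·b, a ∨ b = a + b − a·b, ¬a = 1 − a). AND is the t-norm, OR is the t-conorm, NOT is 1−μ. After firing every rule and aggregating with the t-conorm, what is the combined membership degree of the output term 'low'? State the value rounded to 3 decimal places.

0.549

R1: wet=0.58, moderate=0.75; AND[a·b] → w = 0.4350
R2: slow=0.95, dry=0.08; AND[a·b] → w = 0.0760
R3: ¬fast=1−0.52=0.48, ¬wet=1−0.58=0.42; AND[a·b] → w = 0.2016
R4: moderate=0.75, icy=0.27; AND[a·b] → w = 0.2025
Rules with consequent 'low': {R1, R4} → strengths 0.4350, 0.2025
Aggregate via t-conorm [a + b − a·b]: 0.5494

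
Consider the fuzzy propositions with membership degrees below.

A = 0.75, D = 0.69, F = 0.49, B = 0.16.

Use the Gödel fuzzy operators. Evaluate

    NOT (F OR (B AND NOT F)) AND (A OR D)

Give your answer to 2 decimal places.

NOT F = 1 − 0.49 = 0.51
B AND NOT F = min(a, b) on (0.16, 0.51) = 0.16
F OR (B AND NOT F) = max(a, b) on (0.49, 0.16) = 0.49
NOT (F OR (B AND NOT F)) = 1 − 0.49 = 0.51
A OR D = max(a, b) on (0.75, 0.69) = 0.75
NOT (F OR (B AND NOT F)) AND (A OR D) = min(a, b) on (0.51, 0.75) = 0.51

0.51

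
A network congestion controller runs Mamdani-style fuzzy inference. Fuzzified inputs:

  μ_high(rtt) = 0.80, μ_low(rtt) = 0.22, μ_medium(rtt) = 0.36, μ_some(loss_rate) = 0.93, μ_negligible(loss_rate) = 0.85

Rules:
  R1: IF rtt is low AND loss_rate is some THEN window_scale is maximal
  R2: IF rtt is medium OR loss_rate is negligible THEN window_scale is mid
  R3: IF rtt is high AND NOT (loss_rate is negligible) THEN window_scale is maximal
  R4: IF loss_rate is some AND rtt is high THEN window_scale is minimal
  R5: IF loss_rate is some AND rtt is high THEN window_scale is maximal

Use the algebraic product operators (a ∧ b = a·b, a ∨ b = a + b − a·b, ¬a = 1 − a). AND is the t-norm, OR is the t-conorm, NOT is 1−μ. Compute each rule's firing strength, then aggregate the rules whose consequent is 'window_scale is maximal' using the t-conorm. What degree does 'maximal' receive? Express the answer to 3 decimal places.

0.821

R1: low=0.22, some=0.93; AND[a·b] → w = 0.2046
R2: medium=0.36, negligible=0.85; OR[a + b − a·b] → w = 0.9040
R3: high=0.80, ¬negligible=1−0.85=0.15; AND[a·b] → w = 0.1200
R4: some=0.93, high=0.80; AND[a·b] → w = 0.7440
R5: some=0.93, high=0.80; AND[a·b] → w = 0.7440
Rules with consequent 'maximal': {R1, R3, R5} → strengths 0.2046, 0.1200, 0.7440
Aggregate via t-conorm [a + b − a·b]: 0.8208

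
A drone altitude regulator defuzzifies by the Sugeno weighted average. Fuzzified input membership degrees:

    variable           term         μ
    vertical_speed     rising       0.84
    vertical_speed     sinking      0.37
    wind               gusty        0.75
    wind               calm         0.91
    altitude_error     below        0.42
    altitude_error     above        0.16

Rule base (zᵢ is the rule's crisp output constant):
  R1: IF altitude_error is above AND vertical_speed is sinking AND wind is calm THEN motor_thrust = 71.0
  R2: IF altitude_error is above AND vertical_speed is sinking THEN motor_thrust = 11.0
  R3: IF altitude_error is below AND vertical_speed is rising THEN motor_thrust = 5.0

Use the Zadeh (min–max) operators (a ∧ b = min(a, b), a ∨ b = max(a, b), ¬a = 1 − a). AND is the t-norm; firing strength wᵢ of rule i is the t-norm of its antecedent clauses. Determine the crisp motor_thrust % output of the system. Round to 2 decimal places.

20.57

R1 (z=71.0): above=0.16, sinking=0.37, calm=0.91; AND[min(a, b)] → w = 0.16
R2 (z=11.0): above=0.16, sinking=0.37; AND[min(a, b)] → w = 0.16
R3 (z=5.0): below=0.42, rising=0.84; AND[min(a, b)] → w = 0.42
Weighted average = (0.16·71.0 + 0.16·11.0 + 0.42·5.0) / (0.16 + 0.16 + 0.42)
  = 15.2200 / 0.7400 = 20.57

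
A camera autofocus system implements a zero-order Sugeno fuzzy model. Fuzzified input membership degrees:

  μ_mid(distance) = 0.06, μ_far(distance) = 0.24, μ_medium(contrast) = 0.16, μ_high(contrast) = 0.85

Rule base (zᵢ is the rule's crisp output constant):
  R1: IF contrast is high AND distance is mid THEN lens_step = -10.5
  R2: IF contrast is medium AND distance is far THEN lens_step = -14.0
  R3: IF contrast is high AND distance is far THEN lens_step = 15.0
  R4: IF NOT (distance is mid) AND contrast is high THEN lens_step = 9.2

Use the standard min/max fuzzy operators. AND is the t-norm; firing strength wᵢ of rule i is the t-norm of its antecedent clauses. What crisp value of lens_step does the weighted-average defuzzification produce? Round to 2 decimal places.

6.53

R1 (z=-10.5): high=0.85, mid=0.06; AND[min(a, b)] → w = 0.06
R2 (z=-14.0): medium=0.16, far=0.24; AND[min(a, b)] → w = 0.16
R3 (z=15.0): high=0.85, far=0.24; AND[min(a, b)] → w = 0.24
R4 (z=9.2): ¬mid=1−0.06=0.94, high=0.85; AND[min(a, b)] → w = 0.85
Weighted average = (0.06·-10.5 + 0.16·-14.0 + 0.24·15.0 + 0.85·9.2) / (0.06 + 0.16 + 0.24 + 0.85)
  = 8.5500 / 1.3100 = 6.53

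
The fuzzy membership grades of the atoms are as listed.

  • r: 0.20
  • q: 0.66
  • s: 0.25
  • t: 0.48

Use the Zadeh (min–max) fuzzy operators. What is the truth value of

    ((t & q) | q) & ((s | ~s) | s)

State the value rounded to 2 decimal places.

0.66

t & q = min(a, b) on (0.48, 0.66) = 0.48
(t & q) | q = max(a, b) on (0.48, 0.66) = 0.66
~s = 1 − 0.25 = 0.75
s | ~s = max(a, b) on (0.25, 0.75) = 0.75
(s | ~s) | s = max(a, b) on (0.75, 0.25) = 0.75
((t & q) | q) & ((s | ~s) | s) = min(a, b) on (0.66, 0.75) = 0.66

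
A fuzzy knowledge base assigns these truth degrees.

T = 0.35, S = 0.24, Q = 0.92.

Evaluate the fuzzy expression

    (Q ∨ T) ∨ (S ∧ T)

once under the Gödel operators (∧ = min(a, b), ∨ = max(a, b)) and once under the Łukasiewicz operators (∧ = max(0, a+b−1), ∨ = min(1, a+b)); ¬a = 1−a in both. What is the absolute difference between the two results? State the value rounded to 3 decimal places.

0.080

Under Gödel:
  Q ∨ T = max(a, b) on (0.92, 0.35) = 0.92
  S ∧ T = min(a, b) on (0.24, 0.35) = 0.24
  (Q ∨ T) ∨ (S ∧ T) = max(a, b) on (0.92, 0.24) = 0.92
  → value = 0.9200
Under Łukasiewicz:
  Q ∨ T = min(1, a+b) on (0.92, 0.35) = 1.00
  S ∧ T = max(0, a+b−1) on (0.24, 0.35) = 0.00
  (Q ∨ T) ∨ (S ∧ T) = min(1, a+b) on (1.00, 0.00) = 1.00
  → value = 1.0000
|0.9200 − 1.0000| = 0.080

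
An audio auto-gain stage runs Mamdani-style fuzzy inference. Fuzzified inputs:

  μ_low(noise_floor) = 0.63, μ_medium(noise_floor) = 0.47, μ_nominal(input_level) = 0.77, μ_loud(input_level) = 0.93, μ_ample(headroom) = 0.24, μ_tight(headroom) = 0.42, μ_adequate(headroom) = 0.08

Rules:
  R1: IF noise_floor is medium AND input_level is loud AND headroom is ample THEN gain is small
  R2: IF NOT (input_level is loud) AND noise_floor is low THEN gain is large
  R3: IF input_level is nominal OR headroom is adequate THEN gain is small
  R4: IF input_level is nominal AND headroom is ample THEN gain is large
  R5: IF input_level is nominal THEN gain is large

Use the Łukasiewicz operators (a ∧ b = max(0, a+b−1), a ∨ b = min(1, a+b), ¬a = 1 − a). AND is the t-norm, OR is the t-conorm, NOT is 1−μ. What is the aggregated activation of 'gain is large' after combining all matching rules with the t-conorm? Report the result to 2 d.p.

R1: medium=0.47, loud=0.93, ample=0.24; AND[max(0, a+b−1)] → w = 0.00
R2: ¬loud=1−0.93=0.07, low=0.63; AND[max(0, a+b−1)] → w = 0.00
R3: nominal=0.77, adequate=0.08; OR[min(1, a+b)] → w = 0.85
R4: nominal=0.77, ample=0.24; AND[max(0, a+b−1)] → w = 0.01
R5: nominal=0.77 → w = 0.77
Rules with consequent 'large': {R2, R4, R5} → strengths 0.00, 0.01, 0.77
Aggregate via t-conorm [min(1, a+b)]: 0.78

0.78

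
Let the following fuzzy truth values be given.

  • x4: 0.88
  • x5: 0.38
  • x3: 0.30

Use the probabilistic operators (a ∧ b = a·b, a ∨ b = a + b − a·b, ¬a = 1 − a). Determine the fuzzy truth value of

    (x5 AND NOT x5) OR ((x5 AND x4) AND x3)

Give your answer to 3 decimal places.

0.312

NOT x5 = 1 − 0.3800 = 0.6200
x5 AND NOT x5 = a·b on (0.3800, 0.6200) = 0.2356
x5 AND x4 = a·b on (0.3800, 0.8800) = 0.3344
(x5 AND x4) AND x3 = a·b on (0.3344, 0.3000) = 0.1003
(x5 AND NOT x5) OR ((x5 AND x4) AND x3) = a + b − a·b on (0.2356, 0.1003) = 0.3123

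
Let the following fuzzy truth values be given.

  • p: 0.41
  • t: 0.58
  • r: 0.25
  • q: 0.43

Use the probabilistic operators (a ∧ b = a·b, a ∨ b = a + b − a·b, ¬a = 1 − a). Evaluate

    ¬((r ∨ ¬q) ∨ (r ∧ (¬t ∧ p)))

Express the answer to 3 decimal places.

0.309

¬q = 1 − 0.4300 = 0.5700
r ∨ ¬q = a + b − a·b on (0.2500, 0.5700) = 0.6775
¬t = 1 − 0.5800 = 0.4200
¬t ∧ p = a·b on (0.4200, 0.4100) = 0.1722
r ∧ (¬t ∧ p) = a·b on (0.2500, 0.1722) = 0.0431
(r ∨ ¬q) ∨ (r ∧ (¬t ∧ p)) = a + b − a·b on (0.6775, 0.0431) = 0.6914
¬((r ∨ ¬q) ∨ (r ∧ (¬t ∧ p))) = 1 − 0.6914 = 0.3086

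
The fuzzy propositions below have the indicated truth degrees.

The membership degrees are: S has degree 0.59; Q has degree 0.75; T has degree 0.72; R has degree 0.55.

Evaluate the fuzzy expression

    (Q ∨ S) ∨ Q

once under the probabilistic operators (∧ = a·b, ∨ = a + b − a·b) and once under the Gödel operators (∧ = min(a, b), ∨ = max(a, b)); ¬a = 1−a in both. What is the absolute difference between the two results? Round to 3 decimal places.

Under probabilistic:
  Q ∨ S = a + b − a·b on (0.7500, 0.5900) = 0.8975
  (Q ∨ S) ∨ Q = a + b − a·b on (0.8975, 0.7500) = 0.9744
  → value = 0.9744
Under Gödel:
  Q ∨ S = max(a, b) on (0.75, 0.59) = 0.75
  (Q ∨ S) ∨ Q = max(a, b) on (0.75, 0.75) = 0.75
  → value = 0.7500
|0.9744 − 0.7500| = 0.224

0.224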